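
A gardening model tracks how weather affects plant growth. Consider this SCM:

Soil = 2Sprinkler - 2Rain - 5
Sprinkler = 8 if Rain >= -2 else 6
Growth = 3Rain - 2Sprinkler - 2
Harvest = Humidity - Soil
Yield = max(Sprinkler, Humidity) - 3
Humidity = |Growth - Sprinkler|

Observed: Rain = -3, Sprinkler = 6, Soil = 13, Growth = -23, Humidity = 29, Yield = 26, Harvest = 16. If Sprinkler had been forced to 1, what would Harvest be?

11

Under do(Sprinkler=1), the mechanism Sprinkler = 8 if Rain >= -2 else 6 is discarded; Sprinkler is fixed at 1.
Soil = 2Sprinkler - 2Rain - 5  [with Sprinkler=1, Rain=-3]  = 3
Growth = 3Rain - 2Sprinkler - 2  [with Rain=-3, Sprinkler=1]  = -13
Humidity = |Growth - Sprinkler|  [with Growth=-13, Sprinkler=1]  = 14
Harvest = Humidity - Soil  [with Humidity=14, Soil=3]  = 11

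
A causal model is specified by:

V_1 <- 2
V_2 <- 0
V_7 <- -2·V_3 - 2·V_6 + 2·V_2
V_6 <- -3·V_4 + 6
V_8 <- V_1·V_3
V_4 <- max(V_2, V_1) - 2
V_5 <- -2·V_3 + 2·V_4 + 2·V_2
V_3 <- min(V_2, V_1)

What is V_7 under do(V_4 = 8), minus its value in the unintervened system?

The intervention breaks the incoming arrows to V_4: V_4 <- max(V_2, V_1) - 2 no longer applies, and V_4 = 8.
V_3 = min(V_2, V_1)  [with V_2=0, V_1=2]  = 0
V_6 = -3·V_4 + 6  [with V_4=8]  = -18
V_7 = -2·V_3 - 2·V_6 + 2·V_2  [with V_3=0, V_6=-18, V_2=0]  = 36
Without intervention: V_3 = min(V_2, V_1)  [with V_2=0, V_1=2]  = 0; V_4 = max(V_2, V_1) - 2  [with V_2=0, V_1=2]  = 0; V_6 = -3·V_4 + 6  [with V_4=0]  = 6; V_7 = -2·V_3 - 2·V_6 + 2·V_2  [with V_3=0, V_6=6, V_2=0]  = -12.
Change = 36 − (-12) = 48.

48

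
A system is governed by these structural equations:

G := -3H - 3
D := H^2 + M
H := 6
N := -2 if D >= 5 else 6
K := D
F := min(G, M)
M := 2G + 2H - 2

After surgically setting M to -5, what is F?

-21

The intervention breaks the incoming arrows to M: M := 2G + 2H - 2 no longer applies, and M = -5.
G = -3H - 3  [with H=6]  = -21
F = min(G, M)  [with G=-21, M=-5]  = -21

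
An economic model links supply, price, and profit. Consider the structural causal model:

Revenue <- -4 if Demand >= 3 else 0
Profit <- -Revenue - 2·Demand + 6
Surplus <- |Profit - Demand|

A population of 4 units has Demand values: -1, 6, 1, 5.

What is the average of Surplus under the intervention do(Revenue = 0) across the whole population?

do(Revenue=0) breaks Revenue's dependence on Demand. With Revenue=0 fixed, Surplus across the units is 9, 12, 3, 9, mean 8.25.

8.25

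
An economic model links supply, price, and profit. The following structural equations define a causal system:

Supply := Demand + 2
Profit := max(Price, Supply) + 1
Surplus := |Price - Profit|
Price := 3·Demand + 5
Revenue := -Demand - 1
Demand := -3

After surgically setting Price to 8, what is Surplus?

1

Under do(Price=8), the mechanism Price := 3·Demand + 5 is discarded; Price is fixed at 8.
Supply = Demand + 2  [with Demand=-3]  = -1
Profit = max(Price, Supply) + 1  [with Price=8, Supply=-1]  = 9
Surplus = |Price - Profit|  [with Price=8, Profit=9]  = 1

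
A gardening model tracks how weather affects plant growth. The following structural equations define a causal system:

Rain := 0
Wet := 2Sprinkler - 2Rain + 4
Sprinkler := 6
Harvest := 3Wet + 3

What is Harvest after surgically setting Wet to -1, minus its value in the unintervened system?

-51

The intervention breaks the incoming arrows to Wet: Wet := 2Sprinkler - 2Rain + 4 no longer applies, and Wet = -1.
Harvest = 3Wet + 3  [with Wet=-1]  = 0
Without intervention: Wet = 2Sprinkler - 2Rain + 4  [with Sprinkler=6, Rain=0]  = 16; Harvest = 3Wet + 3  [with Wet=16]  = 51.
Change = 0 − 51 = -51.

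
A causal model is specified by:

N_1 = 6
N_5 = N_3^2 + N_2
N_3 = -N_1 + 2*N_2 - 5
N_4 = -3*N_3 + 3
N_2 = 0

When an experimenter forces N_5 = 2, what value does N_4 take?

36

The intervention breaks the incoming arrows to N_5: N_5 = N_3^2 + N_2 no longer applies, and N_5 = 2.
Since N_4 is not a descendant of the intervened variable, it is unaffected.
N_3 = -N_1 + 2*N_2 - 5  [with N_1=6, N_2=0]  = -11
N_4 = -3*N_3 + 3  [with N_3=-11]  = 36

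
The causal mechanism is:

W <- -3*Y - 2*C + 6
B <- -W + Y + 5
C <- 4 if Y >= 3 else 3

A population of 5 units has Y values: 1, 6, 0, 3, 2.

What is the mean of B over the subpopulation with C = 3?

Conditioning on C=3 selects the 3 unit(s) with Y ∈ {1, 0, 2}. Their B values: 9, 5, 13. Mean = 9.

9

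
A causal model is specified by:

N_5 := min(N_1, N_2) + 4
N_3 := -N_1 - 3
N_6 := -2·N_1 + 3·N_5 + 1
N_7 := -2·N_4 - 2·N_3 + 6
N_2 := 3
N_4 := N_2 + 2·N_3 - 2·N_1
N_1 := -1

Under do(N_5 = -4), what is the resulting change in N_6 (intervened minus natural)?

The intervention breaks the incoming arrows to N_5: N_5 := min(N_1, N_2) + 4 no longer applies, and N_5 = -4.
N_6 = -2·N_1 + 3·N_5 + 1  [with N_1=-1, N_5=-4]  = -9
Without intervention: N_5 = min(N_1, N_2) + 4  [with N_1=-1, N_2=3]  = 3; N_6 = -2·N_1 + 3·N_5 + 1  [with N_1=-1, N_5=3]  = 12.
Change = -9 − 12 = -21.

-21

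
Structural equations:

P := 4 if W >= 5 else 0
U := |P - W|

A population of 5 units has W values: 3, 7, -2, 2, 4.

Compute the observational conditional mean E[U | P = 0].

2.75

Observing P=0 restricts to units where P's equation naturally yields 0: W ∈ {3, -2, 2, 4}. In that subpopulation U = 3, 2, 2, 4, mean 2.75.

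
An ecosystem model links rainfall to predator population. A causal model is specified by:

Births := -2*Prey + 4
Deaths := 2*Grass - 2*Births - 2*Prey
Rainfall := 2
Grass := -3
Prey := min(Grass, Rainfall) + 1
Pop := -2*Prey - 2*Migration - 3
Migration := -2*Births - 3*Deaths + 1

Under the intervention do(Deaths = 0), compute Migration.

The intervention breaks the incoming arrows to Deaths: Deaths := 2*Grass - 2*Births - 2*Prey no longer applies, and Deaths = 0.
Prey = min(Grass, Rainfall) + 1  [with Grass=-3, Rainfall=2]  = -2
Births = -2*Prey + 4  [with Prey=-2]  = 8
Migration = -2*Births - 3*Deaths + 1  [with Births=8, Deaths=0]  = -15

-15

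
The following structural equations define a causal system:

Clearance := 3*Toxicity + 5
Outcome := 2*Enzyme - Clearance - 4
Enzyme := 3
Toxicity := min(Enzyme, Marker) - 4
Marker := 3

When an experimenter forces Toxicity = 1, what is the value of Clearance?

8

The intervention breaks the incoming arrows to Toxicity: Toxicity := min(Enzyme, Marker) - 4 no longer applies, and Toxicity = 1.
Clearance = 3*Toxicity + 5  [with Toxicity=1]  = 8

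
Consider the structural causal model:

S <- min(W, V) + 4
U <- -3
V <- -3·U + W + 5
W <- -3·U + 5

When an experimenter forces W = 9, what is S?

13

Under do(W=9), the mechanism W <- -3·U + 5 is discarded; W is fixed at 9.
V = -3·U + W + 5  [with U=-3, W=9]  = 23
S = min(W, V) + 4  [with W=9, V=23]  = 13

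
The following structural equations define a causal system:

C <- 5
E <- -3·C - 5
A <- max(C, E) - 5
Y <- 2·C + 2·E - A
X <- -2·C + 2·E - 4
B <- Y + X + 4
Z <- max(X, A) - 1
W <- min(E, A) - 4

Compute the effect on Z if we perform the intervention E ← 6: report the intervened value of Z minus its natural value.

Under do(E=6), the mechanism E <- -3·C - 5 is discarded; E is fixed at 6.
A = max(C, E) - 5  [with C=5, E=6]  = 1
X = -2·C + 2·E - 4  [with C=5, E=6]  = -2
Z = max(X, A) - 1  [with X=-2, A=1]  = 0
Without intervention: E = -3·C - 5  [with C=5]  = -20; A = max(C, E) - 5  [with C=5, E=-20]  = 0; X = -2·C + 2·E - 4  [with C=5, E=-20]  = -54; Z = max(X, A) - 1  [with X=-54, A=0]  = -1.
Change = 0 − (-1) = 1.

1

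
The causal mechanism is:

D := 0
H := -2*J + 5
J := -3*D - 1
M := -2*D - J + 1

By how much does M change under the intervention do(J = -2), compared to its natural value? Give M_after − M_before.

The intervention breaks the incoming arrows to J: J := -3*D - 1 no longer applies, and J = -2.
M = -2*D - J + 1  [with D=0, J=-2]  = 3
Without intervention: J = -3*D - 1  [with D=0]  = -1; M = -2*D - J + 1  [with D=0, J=-1]  = 2.
Change = 3 − 2 = 1.

1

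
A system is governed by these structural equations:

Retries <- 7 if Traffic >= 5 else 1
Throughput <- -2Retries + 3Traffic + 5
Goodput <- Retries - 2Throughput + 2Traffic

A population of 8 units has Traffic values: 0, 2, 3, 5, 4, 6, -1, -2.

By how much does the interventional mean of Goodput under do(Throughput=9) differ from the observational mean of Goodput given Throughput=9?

The intervention sets Throughput=9 in all 8 units regardless of Traffic. Recomputing Goodput per unit gives -17, -13, -11, -1, -9, 1, -19, -21; average -11.25.
Observing Throughput=9 restricts to units where Throughput's equation naturally yields 9: Traffic ∈ {2, 6}. In that subpopulation Goodput = -13, 1, mean -6.
Difference = -11.25 − (-6) = -5.25.

-5.25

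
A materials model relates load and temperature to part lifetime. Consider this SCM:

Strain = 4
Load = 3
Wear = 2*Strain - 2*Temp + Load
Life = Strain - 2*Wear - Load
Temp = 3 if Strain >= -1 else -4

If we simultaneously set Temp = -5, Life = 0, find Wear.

The joint intervention fixes Temp = -5, Life = 0, removing each variable's own equation.
Wear = 2*Strain - 2*Temp + Load  [with Strain=4, Temp=-5, Load=3]  = 21

21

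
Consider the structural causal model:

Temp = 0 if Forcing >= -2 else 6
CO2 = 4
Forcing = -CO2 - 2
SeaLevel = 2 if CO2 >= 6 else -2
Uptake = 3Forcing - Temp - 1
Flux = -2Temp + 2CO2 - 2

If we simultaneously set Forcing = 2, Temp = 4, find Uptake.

1

Under do(Forcing = 2, Temp = 4), each intervened variable's structural equation is replaced by its fixed value.
Uptake = 3Forcing - Temp - 1  [with Forcing=2, Temp=4]  = 1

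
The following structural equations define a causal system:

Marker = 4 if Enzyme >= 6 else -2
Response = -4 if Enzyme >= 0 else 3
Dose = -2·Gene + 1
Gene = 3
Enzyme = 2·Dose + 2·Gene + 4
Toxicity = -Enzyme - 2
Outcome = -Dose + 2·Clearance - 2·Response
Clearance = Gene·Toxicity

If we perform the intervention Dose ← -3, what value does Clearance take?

Under do(Dose=-3), the mechanism Dose = -2·Gene + 1 is discarded; Dose is fixed at -3.
Enzyme = 2·Dose + 2·Gene + 4  [with Dose=-3, Gene=3]  = 4
Toxicity = -Enzyme - 2  [with Enzyme=4]  = -6
Clearance = Gene·Toxicity  [with Gene=3, Toxicity=-6]  = -18

-18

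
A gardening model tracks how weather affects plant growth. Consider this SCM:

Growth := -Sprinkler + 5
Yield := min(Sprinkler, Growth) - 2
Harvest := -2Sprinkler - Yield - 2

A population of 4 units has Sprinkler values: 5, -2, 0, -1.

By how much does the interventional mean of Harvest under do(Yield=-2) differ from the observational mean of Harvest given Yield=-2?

4

Every unit gets Yield=-2 under the intervention. Harvest values become -10, 4, 0, 2; E[Harvest|do(Yield=-2)] = -1.
Observing Yield=-2 restricts to units where Yield's equation naturally yields -2: Sprinkler ∈ {5, 0}. In that subpopulation Harvest = -10, 0, mean -5.
Difference = -1 − (-5) = 4.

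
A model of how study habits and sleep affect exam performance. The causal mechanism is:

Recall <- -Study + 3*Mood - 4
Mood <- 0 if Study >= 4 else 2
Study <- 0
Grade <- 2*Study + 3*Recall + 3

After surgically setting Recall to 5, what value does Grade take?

The intervention breaks the incoming arrows to Recall: Recall <- -Study + 3*Mood - 4 no longer applies, and Recall = 5.
Grade = 2*Study + 3*Recall + 3  [with Study=0, Recall=5]  = 18

18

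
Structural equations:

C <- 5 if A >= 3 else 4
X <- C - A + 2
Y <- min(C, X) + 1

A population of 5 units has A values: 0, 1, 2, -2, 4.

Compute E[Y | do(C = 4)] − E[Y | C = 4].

-0.4

Under do(C=4), C's equation is replaced by C=4 for every unit. Per-unit Y: 5, 5, 5, 5, 3. Mean = 4.6.
Observing C=4 restricts to units where C's equation naturally yields 4: A ∈ {0, 1, 2, -2}. In that subpopulation Y = 5, 5, 5, 5, mean 5.
Difference = 4.6 − 5 = -0.4.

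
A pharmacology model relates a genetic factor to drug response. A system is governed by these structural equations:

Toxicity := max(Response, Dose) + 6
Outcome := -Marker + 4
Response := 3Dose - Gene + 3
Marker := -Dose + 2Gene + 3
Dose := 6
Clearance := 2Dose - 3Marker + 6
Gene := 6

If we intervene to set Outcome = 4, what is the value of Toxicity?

The intervention breaks the incoming arrows to Outcome: Outcome := -Marker + 4 no longer applies, and Outcome = 4.
Toxicity is not downstream of the intervention, so its value is determined by the original equations.
Response = 3Dose - Gene + 3  [with Dose=6, Gene=6]  = 15
Toxicity = max(Response, Dose) + 6  [with Response=15, Dose=6]  = 21

21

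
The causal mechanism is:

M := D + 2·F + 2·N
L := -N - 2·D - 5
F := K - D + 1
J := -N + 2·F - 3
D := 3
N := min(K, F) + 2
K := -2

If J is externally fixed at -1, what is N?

-2

do(J=-1) replaces the equation J := -N + 2·F - 3 with the constant J = -1.
No directed path runs from J to N, so N keeps its natural value.
F = K - D + 1  [with K=-2, D=3]  = -4
N = min(K, F) + 2  [with K=-2, F=-4]  = -2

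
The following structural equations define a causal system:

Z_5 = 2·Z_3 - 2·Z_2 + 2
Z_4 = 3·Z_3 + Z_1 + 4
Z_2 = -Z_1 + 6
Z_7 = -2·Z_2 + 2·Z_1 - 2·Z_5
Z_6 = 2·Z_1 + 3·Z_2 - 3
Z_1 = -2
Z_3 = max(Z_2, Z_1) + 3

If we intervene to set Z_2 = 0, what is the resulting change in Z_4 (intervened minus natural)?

-24

Under do(Z_2=0), the mechanism Z_2 = -Z_1 + 6 is discarded; Z_2 is fixed at 0.
Z_3 = max(Z_2, Z_1) + 3  [with Z_2=0, Z_1=-2]  = 3
Z_4 = 3·Z_3 + Z_1 + 4  [with Z_3=3, Z_1=-2]  = 11
Without intervention: Z_2 = -Z_1 + 6  [with Z_1=-2]  = 8; Z_3 = max(Z_2, Z_1) + 3  [with Z_2=8, Z_1=-2]  = 11; Z_4 = 3·Z_3 + Z_1 + 4  [with Z_3=11, Z_1=-2]  = 35.
Change = 11 − 35 = -24.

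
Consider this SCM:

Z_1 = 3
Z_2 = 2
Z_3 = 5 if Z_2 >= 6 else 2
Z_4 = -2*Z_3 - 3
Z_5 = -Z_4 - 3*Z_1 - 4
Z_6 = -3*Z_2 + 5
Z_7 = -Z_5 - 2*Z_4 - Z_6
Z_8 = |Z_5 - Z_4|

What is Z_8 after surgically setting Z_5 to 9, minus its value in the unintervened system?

15

do(Z_5=9) replaces the equation Z_5 = -Z_4 - 3*Z_1 - 4 with the constant Z_5 = 9.
Z_3 = 5 if Z_2 >= 6 else 2  [with Z_2=2]  = 2
Z_4 = -2*Z_3 - 3  [with Z_3=2]  = -7
Z_8 = |Z_5 - Z_4|  [with Z_5=9, Z_4=-7]  = 16
Without intervention: Z_3 = 5 if Z_2 >= 6 else 2  [with Z_2=2]  = 2; Z_4 = -2*Z_3 - 3  [with Z_3=2]  = -7; Z_5 = -Z_4 - 3*Z_1 - 4  [with Z_4=-7, Z_1=3]  = -6; Z_8 = |Z_5 - Z_4|  [with Z_5=-6, Z_4=-7]  = 1.
Change = 16 − 1 = 15.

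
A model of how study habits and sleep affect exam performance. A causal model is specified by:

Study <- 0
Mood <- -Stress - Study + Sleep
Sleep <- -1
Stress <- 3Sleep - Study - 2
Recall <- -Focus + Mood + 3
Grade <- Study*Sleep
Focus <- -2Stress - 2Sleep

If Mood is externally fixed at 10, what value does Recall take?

1

The intervention breaks the incoming arrows to Mood: Mood <- -Stress - Study + Sleep no longer applies, and Mood = 10.
Stress = 3Sleep - Study - 2  [with Sleep=-1, Study=0]  = -5
Focus = -2Stress - 2Sleep  [with Stress=-5, Sleep=-1]  = 12
Recall = -Focus + Mood + 3  [with Focus=12, Mood=10]  = 1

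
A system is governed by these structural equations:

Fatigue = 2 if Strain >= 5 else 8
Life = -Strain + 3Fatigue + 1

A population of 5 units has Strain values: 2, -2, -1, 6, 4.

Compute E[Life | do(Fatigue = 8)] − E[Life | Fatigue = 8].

-1.05

Under do(Fatigue=8), Fatigue's equation is replaced by Fatigue=8 for every unit. Per-unit Life: 23, 27, 26, 19, 21. Mean = 23.2.
Observing Fatigue=8 restricts to units where Fatigue's equation naturally yields 8: Strain ∈ {2, -2, -1, 4}. In that subpopulation Life = 23, 27, 26, 21, mean 24.25.
Difference = 23.2 − 24.25 = -1.05.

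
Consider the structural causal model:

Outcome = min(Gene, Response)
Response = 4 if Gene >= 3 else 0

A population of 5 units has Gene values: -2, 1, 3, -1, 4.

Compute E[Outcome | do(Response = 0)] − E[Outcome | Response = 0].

Every unit gets Response=0 under the intervention. Outcome values become -2, 0, 0, -1, 0; E[Outcome|do(Response=0)] = -0.6.
Conditioning on Response=0 selects the 3 unit(s) with Gene ∈ {-2, 1, -1}. Their Outcome values: -2, 0, -1. Mean = -1.
Difference = -0.6 − (-1) = 0.4.

0.4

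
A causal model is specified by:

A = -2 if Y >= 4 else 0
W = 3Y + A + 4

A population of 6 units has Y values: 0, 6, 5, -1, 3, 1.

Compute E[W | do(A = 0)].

11

Every unit gets A=0 under the intervention. W values become 4, 22, 19, 1, 13, 7; E[W|do(A=0)] = 11.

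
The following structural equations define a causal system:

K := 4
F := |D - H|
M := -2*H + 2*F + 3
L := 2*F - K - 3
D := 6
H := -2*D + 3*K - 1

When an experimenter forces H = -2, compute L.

9

The intervention breaks the incoming arrows to H: H := -2*D + 3*K - 1 no longer applies, and H = -2.
F = |D - H|  [with D=6, H=-2]  = 8
L = 2*F - K - 3  [with F=8, K=4]  = 9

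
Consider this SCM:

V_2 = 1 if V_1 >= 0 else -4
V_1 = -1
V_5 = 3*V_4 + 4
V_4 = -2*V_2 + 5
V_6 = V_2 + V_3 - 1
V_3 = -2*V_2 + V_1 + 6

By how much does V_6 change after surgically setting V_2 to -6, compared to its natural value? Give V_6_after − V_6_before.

Under do(V_2=-6), the mechanism V_2 = 1 if V_1 >= 0 else -4 is discarded; V_2 is fixed at -6.
V_3 = -2*V_2 + V_1 + 6  [with V_2=-6, V_1=-1]  = 17
V_6 = V_2 + V_3 - 1  [with V_2=-6, V_3=17]  = 10
Without intervention: V_2 = 1 if V_1 >= 0 else -4  [with V_1=-1]  = -4; V_3 = -2*V_2 + V_1 + 6  [with V_2=-4, V_1=-1]  = 13; V_6 = V_2 + V_3 - 1  [with V_2=-4, V_3=13]  = 8.
Change = 10 − 8 = 2.

2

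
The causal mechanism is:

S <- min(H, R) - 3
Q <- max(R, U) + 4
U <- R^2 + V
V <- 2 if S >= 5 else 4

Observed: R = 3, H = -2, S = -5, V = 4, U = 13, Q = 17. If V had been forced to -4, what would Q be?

9

Under do(V=-4), the mechanism V <- 2 if S >= 5 else 4 is discarded; V is fixed at -4.
U = R^2 + V  [with R=3, V=-4]  = 5
Q = max(R, U) + 4  [with R=3, U=5]  = 9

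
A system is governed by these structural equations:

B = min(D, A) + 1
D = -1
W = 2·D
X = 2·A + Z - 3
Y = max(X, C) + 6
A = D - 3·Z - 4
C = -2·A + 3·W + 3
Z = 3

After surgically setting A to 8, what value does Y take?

The intervention breaks the incoming arrows to A: A = D - 3·Z - 4 no longer applies, and A = 8.
W = 2·D  [with D=-1]  = -2
X = 2·A + Z - 3  [with A=8, Z=3]  = 16
C = -2·A + 3·W + 3  [with A=8, W=-2]  = -19
Y = max(X, C) + 6  [with X=16, C=-19]  = 22

22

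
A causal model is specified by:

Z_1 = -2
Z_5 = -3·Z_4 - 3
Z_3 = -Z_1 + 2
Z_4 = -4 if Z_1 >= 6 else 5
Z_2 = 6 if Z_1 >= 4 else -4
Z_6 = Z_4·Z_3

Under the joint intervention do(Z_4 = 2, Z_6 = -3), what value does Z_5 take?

-9

Setting Z_4 = 2, Z_6 = -3 by intervention discards those variables' equations.
Z_5 = -3·Z_4 - 3  [with Z_4=2]  = -9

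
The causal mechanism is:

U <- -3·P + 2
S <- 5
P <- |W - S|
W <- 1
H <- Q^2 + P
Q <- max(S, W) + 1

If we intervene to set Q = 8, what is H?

The intervention breaks the incoming arrows to Q: Q <- max(S, W) + 1 no longer applies, and Q = 8.
P = |W - S|  [with W=1, S=5]  = 4
H = Q^2 + P  [with Q=8, P=4]  = 68

68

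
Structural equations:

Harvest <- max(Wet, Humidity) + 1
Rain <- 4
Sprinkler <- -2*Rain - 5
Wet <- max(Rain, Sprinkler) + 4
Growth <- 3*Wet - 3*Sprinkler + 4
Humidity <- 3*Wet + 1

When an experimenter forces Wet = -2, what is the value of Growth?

37

The intervention breaks the incoming arrows to Wet: Wet <- max(Rain, Sprinkler) + 4 no longer applies, and Wet = -2.
Sprinkler = -2*Rain - 5  [with Rain=4]  = -13
Growth = 3*Wet - 3*Sprinkler + 4  [with Wet=-2, Sprinkler=-13]  = 37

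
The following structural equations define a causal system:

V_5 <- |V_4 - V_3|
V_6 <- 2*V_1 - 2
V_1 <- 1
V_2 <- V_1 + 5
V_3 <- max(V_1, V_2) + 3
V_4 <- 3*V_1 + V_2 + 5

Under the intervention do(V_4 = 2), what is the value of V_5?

Intervening sets V_4 = 2 and removes its equation (V_4 <- 3*V_1 + V_2 + 5).
V_2 = V_1 + 5  [with V_1=1]  = 6
V_3 = max(V_1, V_2) + 3  [with V_1=1, V_2=6]  = 9
V_5 = |V_4 - V_3|  [with V_4=2, V_3=9]  = 7

7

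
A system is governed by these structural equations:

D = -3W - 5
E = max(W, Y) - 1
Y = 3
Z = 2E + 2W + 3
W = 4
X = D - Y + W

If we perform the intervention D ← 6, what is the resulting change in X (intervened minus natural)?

The intervention breaks the incoming arrows to D: D = -3W - 5 no longer applies, and D = 6.
X = D - Y + W  [with D=6, Y=3, W=4]  = 7
Without intervention: D = -3W - 5  [with W=4]  = -17; X = D - Y + W  [with D=-17, Y=3, W=4]  = -16.
Change = 7 − (-16) = 23.

23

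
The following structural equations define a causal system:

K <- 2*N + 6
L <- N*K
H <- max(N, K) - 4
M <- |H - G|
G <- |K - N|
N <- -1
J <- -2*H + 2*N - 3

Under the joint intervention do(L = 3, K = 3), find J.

Setting L = 3, K = 3 by intervention discards those variables' equations.
H = max(N, K) - 4  [with N=-1, K=3]  = -1
J = -2*H + 2*N - 3  [with H=-1, N=-1]  = -3

-3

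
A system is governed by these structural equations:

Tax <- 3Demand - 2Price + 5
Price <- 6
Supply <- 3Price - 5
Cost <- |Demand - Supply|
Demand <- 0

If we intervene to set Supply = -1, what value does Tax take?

do(Supply=-1) replaces the equation Supply <- 3Price - 5 with the constant Supply = -1.
Tax is not downstream of the intervention, so its value is determined by the original equations.
Tax = 3Demand - 2Price + 5  [with Demand=0, Price=6]  = -7

-7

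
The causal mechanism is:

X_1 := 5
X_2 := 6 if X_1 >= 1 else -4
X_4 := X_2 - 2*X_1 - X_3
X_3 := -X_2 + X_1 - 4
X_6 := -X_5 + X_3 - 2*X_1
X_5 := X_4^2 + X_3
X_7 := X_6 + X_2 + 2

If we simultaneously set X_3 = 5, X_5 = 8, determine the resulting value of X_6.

Setting X_3 = 5, X_5 = 8 by intervention discards those variables' equations.
X_6 = -X_5 + X_3 - 2*X_1  [with X_5=8, X_3=5, X_1=5]  = -13

-13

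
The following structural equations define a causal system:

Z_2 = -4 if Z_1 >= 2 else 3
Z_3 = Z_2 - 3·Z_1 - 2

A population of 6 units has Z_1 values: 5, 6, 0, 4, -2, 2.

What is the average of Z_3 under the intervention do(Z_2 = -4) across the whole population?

-13.5

Under do(Z_2=-4), Z_2's equation is replaced by Z_2=-4 for every unit. Per-unit Z_3: -21, -24, -6, -18, 0, -12. Mean = -13.5.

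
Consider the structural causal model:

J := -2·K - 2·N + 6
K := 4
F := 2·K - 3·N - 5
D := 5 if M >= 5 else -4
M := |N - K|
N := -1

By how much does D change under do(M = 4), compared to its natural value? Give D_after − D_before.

The intervention breaks the incoming arrows to M: M := |N - K| no longer applies, and M = 4.
D = 5 if M >= 5 else -4  [with M=4]  = -4
Without intervention: M = |N - K|  [with N=-1, K=4]  = 5; D = 5 if M >= 5 else -4  [with M=5]  = 5.
Change = -4 − 5 = -9.

-9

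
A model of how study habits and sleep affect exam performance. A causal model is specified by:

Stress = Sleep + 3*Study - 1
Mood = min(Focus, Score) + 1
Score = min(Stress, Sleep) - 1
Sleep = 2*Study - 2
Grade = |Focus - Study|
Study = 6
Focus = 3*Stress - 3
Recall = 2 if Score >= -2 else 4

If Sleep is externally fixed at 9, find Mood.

9

Under do(Sleep=9), the mechanism Sleep = 2*Study - 2 is discarded; Sleep is fixed at 9.
Stress = Sleep + 3*Study - 1  [with Sleep=9, Study=6]  = 26
Focus = 3*Stress - 3  [with Stress=26]  = 75
Score = min(Stress, Sleep) - 1  [with Stress=26, Sleep=9]  = 8
Mood = min(Focus, Score) + 1  [with Focus=75, Score=8]  = 9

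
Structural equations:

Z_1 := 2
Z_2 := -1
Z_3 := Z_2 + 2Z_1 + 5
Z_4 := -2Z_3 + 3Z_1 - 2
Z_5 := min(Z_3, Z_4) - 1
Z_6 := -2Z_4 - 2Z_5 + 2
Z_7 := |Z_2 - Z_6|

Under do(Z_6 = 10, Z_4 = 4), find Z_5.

Setting Z_6 = 10, Z_4 = 4 by intervention discards those variables' equations.
Z_3 = Z_2 + 2Z_1 + 5  [with Z_2=-1, Z_1=2]  = 8
Z_5 = min(Z_3, Z_4) - 1  [with Z_3=8, Z_4=4]  = 3

3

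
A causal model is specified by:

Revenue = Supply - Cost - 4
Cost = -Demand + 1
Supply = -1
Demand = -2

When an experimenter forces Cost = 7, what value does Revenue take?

The intervention breaks the incoming arrows to Cost: Cost = -Demand + 1 no longer applies, and Cost = 7.
Revenue = Supply - Cost - 4  [with Supply=-1, Cost=7]  = -12

-12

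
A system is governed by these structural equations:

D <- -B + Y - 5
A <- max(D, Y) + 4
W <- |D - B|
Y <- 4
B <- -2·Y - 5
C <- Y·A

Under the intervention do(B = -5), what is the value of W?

9

do(B=-5) replaces the equation B <- -2·Y - 5 with the constant B = -5.
D = -B + Y - 5  [with B=-5, Y=4]  = 4
W = |D - B|  [with D=4, B=-5]  = 9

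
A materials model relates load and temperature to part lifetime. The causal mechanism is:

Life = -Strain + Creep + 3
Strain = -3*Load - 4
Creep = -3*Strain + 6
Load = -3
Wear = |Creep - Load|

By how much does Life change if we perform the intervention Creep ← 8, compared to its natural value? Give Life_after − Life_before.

17

do(Creep=8) replaces the equation Creep = -3*Strain + 6 with the constant Creep = 8.
Strain = -3*Load - 4  [with Load=-3]  = 5
Life = -Strain + Creep + 3  [with Strain=5, Creep=8]  = 6
Without intervention: Strain = -3*Load - 4  [with Load=-3]  = 5; Creep = -3*Strain + 6  [with Strain=5]  = -9; Life = -Strain + Creep + 3  [with Strain=5, Creep=-9]  = -11.
Change = 6 − (-11) = 17.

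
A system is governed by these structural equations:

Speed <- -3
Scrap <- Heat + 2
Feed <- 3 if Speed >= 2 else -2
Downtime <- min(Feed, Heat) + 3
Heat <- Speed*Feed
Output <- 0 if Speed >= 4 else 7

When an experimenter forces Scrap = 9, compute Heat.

6

Under do(Scrap=9), the mechanism Scrap <- Heat + 2 is discarded; Scrap is fixed at 9.
Since Heat is not a descendant of the intervened variable, it is unaffected.
Feed = 3 if Speed >= 2 else -2  [with Speed=-3]  = -2
Heat = Speed*Feed  [with Speed=-3, Feed=-2]  = 6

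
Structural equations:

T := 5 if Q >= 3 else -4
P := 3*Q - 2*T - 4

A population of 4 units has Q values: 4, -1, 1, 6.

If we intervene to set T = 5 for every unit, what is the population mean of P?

Every unit gets T=5 under the intervention. P values become -2, -17, -11, 4; E[P|do(T=5)] = -6.5.

-6.5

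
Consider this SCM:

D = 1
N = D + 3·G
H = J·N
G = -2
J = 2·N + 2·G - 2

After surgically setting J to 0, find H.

0

Intervening sets J = 0 and removes its equation (J = 2·N + 2·G - 2).
N = D + 3·G  [with D=1, G=-2]  = -5
H = J·N  [with J=0, N=-5]  = 0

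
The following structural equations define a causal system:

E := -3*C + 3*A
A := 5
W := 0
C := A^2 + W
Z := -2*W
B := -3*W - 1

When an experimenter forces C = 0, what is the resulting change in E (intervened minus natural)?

75

The intervention breaks the incoming arrows to C: C := A^2 + W no longer applies, and C = 0.
E = -3*C + 3*A  [with C=0, A=5]  = 15
Without intervention: C = A^2 + W  [with A=5, W=0]  = 25; E = -3*C + 3*A  [with C=25, A=5]  = -60.
Change = 15 − (-60) = 75.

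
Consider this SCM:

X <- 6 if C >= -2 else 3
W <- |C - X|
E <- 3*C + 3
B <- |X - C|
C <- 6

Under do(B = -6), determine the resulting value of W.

do(B=-6) replaces the equation B <- |X - C| with the constant B = -6.
W is not downstream of the intervention, so its value is determined by the original equations.
X = 6 if C >= -2 else 3  [with C=6]  = 6
W = |C - X|  [with C=6, X=6]  = 0

0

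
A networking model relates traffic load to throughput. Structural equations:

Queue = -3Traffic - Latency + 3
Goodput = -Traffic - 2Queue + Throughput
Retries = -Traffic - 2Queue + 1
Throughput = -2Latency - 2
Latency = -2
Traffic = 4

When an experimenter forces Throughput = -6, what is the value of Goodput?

The intervention breaks the incoming arrows to Throughput: Throughput = -2Latency - 2 no longer applies, and Throughput = -6.
Queue = -3Traffic - Latency + 3  [with Traffic=4, Latency=-2]  = -7
Goodput = -Traffic - 2Queue + Throughput  [with Traffic=4, Queue=-7, Throughput=-6]  = 4

4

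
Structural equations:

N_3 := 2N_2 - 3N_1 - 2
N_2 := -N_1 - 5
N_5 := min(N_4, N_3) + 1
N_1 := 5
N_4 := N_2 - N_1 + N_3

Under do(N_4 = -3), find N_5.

Intervening sets N_4 = -3 and removes its equation (N_4 := N_2 - N_1 + N_3).
N_2 = -N_1 - 5  [with N_1=5]  = -10
N_3 = 2N_2 - 3N_1 - 2  [with N_2=-10, N_1=5]  = -37
N_5 = min(N_4, N_3) + 1  [with N_4=-3, N_3=-37]  = -36

-36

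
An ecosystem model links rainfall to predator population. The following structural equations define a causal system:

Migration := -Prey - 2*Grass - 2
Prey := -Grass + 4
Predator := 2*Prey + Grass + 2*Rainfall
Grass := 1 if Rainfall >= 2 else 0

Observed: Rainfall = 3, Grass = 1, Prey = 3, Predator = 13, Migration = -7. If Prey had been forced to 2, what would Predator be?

11

The intervention breaks the incoming arrows to Prey: Prey := -Grass + 4 no longer applies, and Prey = 2.
Grass = 1 if Rainfall >= 2 else 0  [with Rainfall=3]  = 1
Predator = 2*Prey + Grass + 2*Rainfall  [with Prey=2, Grass=1, Rainfall=3]  = 11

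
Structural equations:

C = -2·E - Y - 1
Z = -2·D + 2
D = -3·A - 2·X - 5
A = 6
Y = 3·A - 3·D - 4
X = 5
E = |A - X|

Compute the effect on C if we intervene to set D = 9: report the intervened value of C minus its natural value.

The intervention breaks the incoming arrows to D: D = -3·A - 2·X - 5 no longer applies, and D = 9.
E = |A - X|  [with A=6, X=5]  = 1
Y = 3·A - 3·D - 4  [with A=6, D=9]  = -13
C = -2·E - Y - 1  [with E=1, Y=-13]  = 10
Without intervention: E = |A - X|  [with A=6, X=5]  = 1; D = -3·A - 2·X - 5  [with A=6, X=5]  = -33; Y = 3·A - 3·D - 4  [with A=6, D=-33]  = 113; C = -2·E - Y - 1  [with E=1, Y=113]  = -116.
Change = 10 − (-116) = 126.

126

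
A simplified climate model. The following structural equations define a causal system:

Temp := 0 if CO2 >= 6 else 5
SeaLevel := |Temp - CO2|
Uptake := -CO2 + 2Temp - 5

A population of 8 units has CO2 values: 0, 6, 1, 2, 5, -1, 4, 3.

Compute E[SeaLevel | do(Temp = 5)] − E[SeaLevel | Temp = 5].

The intervention sets Temp=5 in all 8 units regardless of CO2. Recomputing SeaLevel per unit gives 5, 1, 4, 3, 0, 6, 1, 2; average 2.75.
Observing Temp=5 restricts to units where Temp's equation naturally yields 5: CO2 ∈ {0, 1, 2, 5, -1, 4, 3}. In that subpopulation SeaLevel = 5, 4, 3, 0, 6, 1, 2, mean 3.
Difference = 2.75 − 3 = -0.25.

-0.25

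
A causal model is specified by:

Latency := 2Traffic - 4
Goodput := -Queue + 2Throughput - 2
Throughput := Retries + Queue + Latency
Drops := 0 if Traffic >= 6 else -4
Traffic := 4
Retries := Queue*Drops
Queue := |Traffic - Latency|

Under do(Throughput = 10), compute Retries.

0

do(Throughput=10) replaces the equation Throughput := Retries + Queue + Latency with the constant Throughput = 10.
Since Retries is not a descendant of the intervened variable, it is unaffected.
Latency = 2Traffic - 4  [with Traffic=4]  = 4
Queue = |Traffic - Latency|  [with Traffic=4, Latency=4]  = 0
Drops = 0 if Traffic >= 6 else -4  [with Traffic=4]  = -4
Retries = Queue*Drops  [with Queue=0, Drops=-4]  = 0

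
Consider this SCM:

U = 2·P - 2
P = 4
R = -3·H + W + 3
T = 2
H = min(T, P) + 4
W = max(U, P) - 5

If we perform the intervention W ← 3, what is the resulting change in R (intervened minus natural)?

Under do(W=3), the mechanism W = max(U, P) - 5 is discarded; W is fixed at 3.
H = min(T, P) + 4  [with T=2, P=4]  = 6
R = -3·H + W + 3  [with H=6, W=3]  = -12
Without intervention: U = 2·P - 2  [with P=4]  = 6; W = max(U, P) - 5  [with U=6, P=4]  = 1; H = min(T, P) + 4  [with T=2, P=4]  = 6; R = -3·H + W + 3  [with H=6, W=1]  = -14.
Change = -12 − (-14) = 2.

2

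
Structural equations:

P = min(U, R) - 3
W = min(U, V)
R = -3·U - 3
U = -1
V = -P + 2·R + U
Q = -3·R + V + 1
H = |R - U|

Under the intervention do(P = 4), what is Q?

do(P=4) replaces the equation P = min(U, R) - 3 with the constant P = 4.
R = -3·U - 3  [with U=-1]  = 0
V = -P + 2·R + U  [with P=4, R=0, U=-1]  = -5
Q = -3·R + V + 1  [with R=0, V=-5]  = -4

-4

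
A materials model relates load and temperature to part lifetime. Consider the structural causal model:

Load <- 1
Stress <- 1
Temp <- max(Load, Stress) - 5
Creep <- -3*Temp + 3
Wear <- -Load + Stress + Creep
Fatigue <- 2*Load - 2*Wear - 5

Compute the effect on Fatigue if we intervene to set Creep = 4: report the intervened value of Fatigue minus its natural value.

Under do(Creep=4), the mechanism Creep <- -3*Temp + 3 is discarded; Creep is fixed at 4.
Wear = -Load + Stress + Creep  [with Load=1, Stress=1, Creep=4]  = 4
Fatigue = 2*Load - 2*Wear - 5  [with Load=1, Wear=4]  = -11
Without intervention: Temp = max(Load, Stress) - 5  [with Load=1, Stress=1]  = -4; Creep = -3*Temp + 3  [with Temp=-4]  = 15; Wear = -Load + Stress + Creep  [with Load=1, Stress=1, Creep=15]  = 15; Fatigue = 2*Load - 2*Wear - 5  [with Load=1, Wear=15]  = -33.
Change = -11 − (-33) = 22.

22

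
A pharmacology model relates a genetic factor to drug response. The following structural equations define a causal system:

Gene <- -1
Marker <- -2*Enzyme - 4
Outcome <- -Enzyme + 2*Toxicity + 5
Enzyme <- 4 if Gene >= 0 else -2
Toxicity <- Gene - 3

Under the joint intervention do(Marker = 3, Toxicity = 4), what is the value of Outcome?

Setting Marker = 3, Toxicity = 4 by intervention discards those variables' equations.
Enzyme = 4 if Gene >= 0 else -2  [with Gene=-1]  = -2
Outcome = -Enzyme + 2*Toxicity + 5  [with Enzyme=-2, Toxicity=4]  = 15

15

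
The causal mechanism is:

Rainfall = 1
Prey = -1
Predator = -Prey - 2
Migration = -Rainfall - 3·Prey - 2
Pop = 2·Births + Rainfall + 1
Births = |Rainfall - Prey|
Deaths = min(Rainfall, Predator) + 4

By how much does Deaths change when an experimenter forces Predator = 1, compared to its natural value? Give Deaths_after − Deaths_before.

do(Predator=1) replaces the equation Predator = -Prey - 2 with the constant Predator = 1.
Deaths = min(Rainfall, Predator) + 4  [with Rainfall=1, Predator=1]  = 5
Without intervention: Predator = -Prey - 2  [with Prey=-1]  = -1; Deaths = min(Rainfall, Predator) + 4  [with Rainfall=1, Predator=-1]  = 3.
Change = 5 − 3 = 2.

2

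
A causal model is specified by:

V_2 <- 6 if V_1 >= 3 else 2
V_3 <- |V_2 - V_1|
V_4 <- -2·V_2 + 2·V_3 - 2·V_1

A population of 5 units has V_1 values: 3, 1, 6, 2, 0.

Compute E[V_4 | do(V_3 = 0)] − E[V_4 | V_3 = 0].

The intervention sets V_3=0 in all 5 units regardless of V_1. Recomputing V_4 per unit gives -18, -6, -24, -8, -4; average -12.
E[V_4|V_3=0] averages over only the 2 units with V_3=0 (V_1 = 6, 2): V_4 = -24, -8, mean -16.
Difference = -12 − (-16) = 4.

4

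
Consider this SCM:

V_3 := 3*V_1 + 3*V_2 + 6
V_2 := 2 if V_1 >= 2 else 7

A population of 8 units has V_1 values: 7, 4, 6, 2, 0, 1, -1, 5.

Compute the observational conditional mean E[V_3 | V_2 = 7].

27

E[V_3|V_2=7] averages over only the 3 units with V_2=7 (V_1 = 0, 1, -1): V_3 = 27, 30, 24, mean 27.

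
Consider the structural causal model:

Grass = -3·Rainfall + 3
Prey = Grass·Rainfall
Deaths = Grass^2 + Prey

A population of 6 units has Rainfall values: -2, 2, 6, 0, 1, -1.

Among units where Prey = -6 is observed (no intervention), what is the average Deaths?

16.5

Observing Prey=-6 restricts to units where Prey's equation naturally yields -6: Rainfall ∈ {2, -1}. In that subpopulation Deaths = 3, 30, mean 16.5.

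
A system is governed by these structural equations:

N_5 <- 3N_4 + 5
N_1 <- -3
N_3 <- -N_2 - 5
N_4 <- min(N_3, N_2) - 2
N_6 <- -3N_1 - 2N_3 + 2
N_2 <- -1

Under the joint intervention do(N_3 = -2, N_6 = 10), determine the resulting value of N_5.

The joint intervention fixes N_3 = -2, N_6 = 10, removing each variable's own equation.
N_4 = min(N_3, N_2) - 2  [with N_3=-2, N_2=-1]  = -4
N_5 = 3N_4 + 5  [with N_4=-4]  = -7

-7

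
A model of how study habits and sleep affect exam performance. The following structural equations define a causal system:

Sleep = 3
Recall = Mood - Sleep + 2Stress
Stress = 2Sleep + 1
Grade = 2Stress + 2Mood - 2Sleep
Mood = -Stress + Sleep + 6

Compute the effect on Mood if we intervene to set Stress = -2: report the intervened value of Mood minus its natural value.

9

The intervention breaks the incoming arrows to Stress: Stress = 2Sleep + 1 no longer applies, and Stress = -2.
Mood = -Stress + Sleep + 6  [with Stress=-2, Sleep=3]  = 11
Without intervention: Stress = 2Sleep + 1  [with Sleep=3]  = 7; Mood = -Stress + Sleep + 6  [with Stress=7, Sleep=3]  = 2.
Change = 11 − 2 = 9.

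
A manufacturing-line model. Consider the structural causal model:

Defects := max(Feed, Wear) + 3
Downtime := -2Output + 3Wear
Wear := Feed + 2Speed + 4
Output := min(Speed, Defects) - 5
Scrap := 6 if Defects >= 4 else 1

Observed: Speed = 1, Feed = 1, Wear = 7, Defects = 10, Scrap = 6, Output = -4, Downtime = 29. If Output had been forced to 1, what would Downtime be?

19

Intervening sets Output = 1 and removes its equation (Output := min(Speed, Defects) - 5).
Wear = Feed + 2Speed + 4  [with Feed=1, Speed=1]  = 7
Downtime = -2Output + 3Wear  [with Output=1, Wear=7]  = 19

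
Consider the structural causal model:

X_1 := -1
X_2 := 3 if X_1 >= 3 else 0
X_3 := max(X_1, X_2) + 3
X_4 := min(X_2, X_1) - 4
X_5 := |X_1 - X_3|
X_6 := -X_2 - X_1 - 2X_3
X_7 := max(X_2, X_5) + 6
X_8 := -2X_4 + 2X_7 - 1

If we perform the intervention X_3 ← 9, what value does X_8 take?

The intervention breaks the incoming arrows to X_3: X_3 := max(X_1, X_2) + 3 no longer applies, and X_3 = 9.
X_2 = 3 if X_1 >= 3 else 0  [with X_1=-1]  = 0
X_4 = min(X_2, X_1) - 4  [with X_2=0, X_1=-1]  = -5
X_5 = |X_1 - X_3|  [with X_1=-1, X_3=9]  = 10
X_7 = max(X_2, X_5) + 6  [with X_2=0, X_5=10]  = 16
X_8 = -2X_4 + 2X_7 - 1  [with X_4=-5, X_7=16]  = 41

41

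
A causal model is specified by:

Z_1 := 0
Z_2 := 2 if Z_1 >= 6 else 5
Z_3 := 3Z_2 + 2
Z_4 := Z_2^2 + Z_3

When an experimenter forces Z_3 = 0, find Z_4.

The intervention breaks the incoming arrows to Z_3: Z_3 := 3Z_2 + 2 no longer applies, and Z_3 = 0.
Z_2 = 2 if Z_1 >= 6 else 5  [with Z_1=0]  = 5
Z_4 = Z_2^2 + Z_3  [with Z_2=5, Z_3=0]  = 25

25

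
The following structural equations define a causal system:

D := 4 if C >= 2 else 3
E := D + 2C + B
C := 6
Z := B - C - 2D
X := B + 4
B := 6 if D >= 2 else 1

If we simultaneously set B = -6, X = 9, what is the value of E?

The joint intervention fixes B = -6, X = 9, removing each variable's own equation.
D = 4 if C >= 2 else 3  [with C=6]  = 4
E = D + 2C + B  [with D=4, C=6, B=-6]  = 10

10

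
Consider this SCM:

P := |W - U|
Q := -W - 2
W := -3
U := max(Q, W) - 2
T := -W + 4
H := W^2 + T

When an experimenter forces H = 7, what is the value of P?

2

Under do(H=7), the mechanism H := W^2 + T is discarded; H is fixed at 7.
Since P is not a descendant of the intervened variable, it is unaffected.
Q = -W - 2  [with W=-3]  = 1
U = max(Q, W) - 2  [with Q=1, W=-3]  = -1
P = |W - U|  [with W=-3, U=-1]  = 2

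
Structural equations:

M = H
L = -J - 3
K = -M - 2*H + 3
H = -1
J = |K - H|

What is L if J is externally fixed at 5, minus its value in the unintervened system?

2

Intervening sets J = 5 and removes its equation (J = |K - H|).
L = -J - 3  [with J=5]  = -8
Without intervention: M = H  [with H=-1]  = -1; K = -M - 2*H + 3  [with M=-1, H=-1]  = 6; J = |K - H|  [with K=6, H=-1]  = 7; L = -J - 3  [with J=7]  = -10.
Change = -8 − (-10) = 2.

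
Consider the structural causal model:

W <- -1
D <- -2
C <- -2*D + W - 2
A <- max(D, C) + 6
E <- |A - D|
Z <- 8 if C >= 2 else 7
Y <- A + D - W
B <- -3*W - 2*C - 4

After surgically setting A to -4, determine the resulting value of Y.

The intervention breaks the incoming arrows to A: A <- max(D, C) + 6 no longer applies, and A = -4.
Y = A + D - W  [with A=-4, D=-2, W=-1]  = -5

-5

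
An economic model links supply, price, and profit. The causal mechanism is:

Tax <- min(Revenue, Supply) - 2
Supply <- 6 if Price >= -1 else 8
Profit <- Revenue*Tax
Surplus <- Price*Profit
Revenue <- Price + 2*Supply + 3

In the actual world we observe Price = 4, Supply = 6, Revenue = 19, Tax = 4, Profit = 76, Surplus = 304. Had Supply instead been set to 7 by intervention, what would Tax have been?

5

Under do(Supply=7), the mechanism Supply <- 6 if Price >= -1 else 8 is discarded; Supply is fixed at 7.
Revenue = Price + 2*Supply + 3  [with Price=4, Supply=7]  = 21
Tax = min(Revenue, Supply) - 2  [with Revenue=21, Supply=7]  = 5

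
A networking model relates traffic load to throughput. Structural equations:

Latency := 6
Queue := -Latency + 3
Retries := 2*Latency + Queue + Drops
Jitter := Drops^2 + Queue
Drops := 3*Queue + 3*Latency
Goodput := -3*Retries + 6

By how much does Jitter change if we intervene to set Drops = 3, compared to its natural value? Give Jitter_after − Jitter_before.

-72

do(Drops=3) replaces the equation Drops := 3*Queue + 3*Latency with the constant Drops = 3.
Queue = -Latency + 3  [with Latency=6]  = -3
Jitter = Drops^2 + Queue  [with Drops=3, Queue=-3]  = 6
Without intervention: Queue = -Latency + 3  [with Latency=6]  = -3; Drops = 3*Queue + 3*Latency  [with Queue=-3, Latency=6]  = 9; Jitter = Drops^2 + Queue  [with Drops=9, Queue=-3]  = 78.
Change = 6 − 78 = -72.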